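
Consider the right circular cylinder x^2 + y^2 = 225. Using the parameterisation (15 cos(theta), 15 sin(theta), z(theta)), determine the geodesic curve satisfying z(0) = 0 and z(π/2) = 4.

Parameterise the cylinder of radius R = 15 as
    r(θ) = (15 cos θ, 15 sin θ, z(θ)).
The arc-length element is
    ds = sqrt(225 + (dz/dθ)^2) dθ,
so the Lagrangian is L = sqrt(225 + z'^2).
L depends on z' only, not on z or θ, so ∂L/∂z = 0 and
    ∂L/∂z' = z' / sqrt(225 + z'^2).
The Euler-Lagrange equation gives
    d/dθ( z' / sqrt(225 + z'^2) ) = 0,
so z' is constant. Integrating once:
    z(θ) = a θ + b,
a helix on the cylinder (a straight line when the cylinder is unrolled). The constants a, b are determined by the endpoint conditions.
With endpoint conditions z(0) = 0 and z(π/2) = 4: from z(0) = b we get b = 0, and a·π/2 + 0 = 4 gives a = 8/π, so
    z(θ) = (8/π) θ.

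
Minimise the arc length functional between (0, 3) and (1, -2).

Arc-length functional: J[y] = ∫ sqrt(1 + (y')^2) dx.
Lagrangian L = sqrt(1 + (y')^2) has no explicit y dependence, so ∂L/∂y = 0 and the Euler-Lagrange equation gives
    d/dx( y' / sqrt(1 + (y')^2) ) = 0  ⇒  y' / sqrt(1 + (y')^2) = const.
Hence y' is constant, so y(x) is affine.
Fitting the endpoints (0, 3) and (1, -2):
    slope m = ((-2) − 3) / (1 − 0) = -5,
    intercept c = 3 − m·0 = 3.
Extremal: y(x) = -5 x + 3.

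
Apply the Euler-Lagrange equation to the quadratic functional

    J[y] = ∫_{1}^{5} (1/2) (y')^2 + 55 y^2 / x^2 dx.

The Lagrangian is L = (1/2) (y')^2 + 55 y^2 / x^2.
Compute ∂L/∂y = 110y/x^2, ∂L/∂y' = y'.
The Euler-Lagrange equation d/dx(∂L/∂y') − ∂L/∂y = 0 reduces to
    y'' − 110/x^2 · y = 0  (x > 0).
Its general solution is
    y(x) = A x^11 + B x^(-10),
with A, B fixed by the endpoint conditions.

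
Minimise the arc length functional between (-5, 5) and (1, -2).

Arc-length functional: J[y] = ∫ sqrt(1 + (y')^2) dx.
Lagrangian L = sqrt(1 + (y')^2) has no explicit y dependence, so ∂L/∂y = 0 and the Euler-Lagrange equation gives
    d/dx( y' / sqrt(1 + (y')^2) ) = 0  ⇒  y' / sqrt(1 + (y')^2) = const.
Hence y' is constant, so y(x) is affine.
Fitting the endpoints (-5, 5) and (1, -2):
    slope m = ((-2) − 5) / (1 − (-5)) = -7/6,
    intercept c = 5 − m·(-5) = -5/6.
Extremal: y(x) = (-7/6) x - 5/6.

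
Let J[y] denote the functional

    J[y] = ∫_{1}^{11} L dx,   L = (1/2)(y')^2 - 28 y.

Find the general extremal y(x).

The Lagrangian is L = (1/2)(y')^2 - 28 y.
∂L/∂y = -28.
∂L/∂y' = y'.
The Euler-Lagrange equation d/dx(∂L/∂y') − ∂L/∂y = 0 becomes:
    y'' + 28 = 0
General solution: y(x) = -14 x^2 + A x + B, where A and B are arbitrary constants fixed by the endpoint conditions.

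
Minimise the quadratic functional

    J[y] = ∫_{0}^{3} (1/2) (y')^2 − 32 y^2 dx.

The Lagrangian is L = (1/2) (y')^2 − 32 y^2.
Compute ∂L/∂y = -64y, ∂L/∂y' = y'.
The Euler-Lagrange equation d/dx(∂L/∂y') − ∂L/∂y = 0 reduces to
    y'' + 64 y = 0.
Its general solution is
    y(x) = A sin(8x) + B cos(8x),
with A, B fixed by the endpoint conditions.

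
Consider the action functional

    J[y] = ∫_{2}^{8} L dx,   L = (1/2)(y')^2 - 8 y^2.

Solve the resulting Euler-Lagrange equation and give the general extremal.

The Lagrangian is L = (1/2)(y')^2 - 8 y^2.
∂L/∂y = -16y.
∂L/∂y' = y'.
The Euler-Lagrange equation d/dx(∂L/∂y') − ∂L/∂y = 0 becomes:
    y'' + 16 y = 0
General solution: y(x) = A sin(4x) + B cos(4x), where A and B are arbitrary constants fixed by the endpoint conditions.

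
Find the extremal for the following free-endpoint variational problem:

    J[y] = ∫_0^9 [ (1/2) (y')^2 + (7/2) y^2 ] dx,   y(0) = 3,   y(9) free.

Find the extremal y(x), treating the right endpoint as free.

The Lagrangian L = (1/2) (y')^2 + (7/2) y^2 gives
    ∂L/∂y = 7 y,   ∂L/∂y' = y'.
Euler-Lagrange: y'' − 7 y = 0.
With k = sqrt(7), the general solution is
    y(x) = A cosh(sqrt(7) x) + B sinh(sqrt(7) x).
Fixed left endpoint y(0) = 3 ⇒ A = 3.
The right endpoint x = 9 is free, so the natural (transversality) condition is ∂L/∂y' |_{x=9} = 0, i.e. y'(9) = 0.
Compute y'(x) = A k sinh(k x) + B k cosh(k x), so
    y'(9) = A k sinh(k·9) + B k cosh(k·9) = 0
    ⇒ B = −A tanh(k·9) = − 3 tanh(sqrt(7)·9).
Therefore the extremal is
    y(x) = 3 cosh(sqrt(7) x) − 3 tanh(sqrt(7)·9) sinh(sqrt(7) x).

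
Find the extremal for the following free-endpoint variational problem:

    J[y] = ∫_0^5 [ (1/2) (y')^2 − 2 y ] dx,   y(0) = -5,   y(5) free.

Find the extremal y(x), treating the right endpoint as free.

The Lagrangian L = (1/2) (y')^2 − 2 y gives
    ∂L/∂y = −2,   ∂L/∂y' = y'.
Euler-Lagrange: d/dx(y') − (−2) = 0, i.e. y'' + 2 = 0, so
    y(x) = −(2/2) x^2 + C1 x + C2.
Fixed left endpoint y(0) = -5 ⇒ C2 = -5.
The right endpoint x = 5 is free, so the natural (transversality) condition is ∂L/∂y' |_{x=5} = 0, i.e. y'(5) = 0.
Compute y'(x) = −2 x + C1, so y'(5) = −10 + C1 = 0 ⇒ C1 = 10.
Therefore the extremal is
    y(x) = −x^2 + 10 x − 5.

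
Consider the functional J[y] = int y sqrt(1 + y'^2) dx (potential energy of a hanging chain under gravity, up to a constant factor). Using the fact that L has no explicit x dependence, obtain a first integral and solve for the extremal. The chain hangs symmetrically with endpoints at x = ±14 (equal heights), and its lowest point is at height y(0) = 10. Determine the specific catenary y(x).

The Lagrangian L(y, y') = y sqrt(1 + y'^2) has no explicit x dependence, so the Beltrami identity applies:
    L − y' ∂L/∂y' = C.
Compute ∂L/∂y' = y · y' / sqrt(1 + y'^2). Then
    L − y' ∂L/∂y'
    = y sqrt(1 + y'^2) − y · y'^2 / sqrt(1 + y'^2)
    = y (1 + y'^2 − y'^2) / sqrt(1 + y'^2)
    = y / sqrt(1 + y'^2) = C.
Squaring gives y^2 = C^2 (1 + y'^2), i.e.
    y'^2 = y^2 / C^2 − 1.
Separating variables,
    dy / sqrt(y^2 − C^2) = dx / C,
and integrating gives arccosh(y / C) = (x − a)/C, so
    y(x) = C cosh((x − a)/C),
the catenary. The constants C and a are fixed by the two endpoint conditions (and, for the hanging-chain problem, the length constraint selects C).
Now fit the given data. The endpoints x = ±14 are symmetric at equal height, so the catenary is even about its minimum: a = 0 and y(x) = C cosh(x/C). The lowest point is y(0) = C cosh(0) = C, and we are told y(0) = 10, so C = 10. Therefore
    y(x) = 10 cosh(x/10),
and at the endpoints
    y(±14) = 10 cosh(14/10).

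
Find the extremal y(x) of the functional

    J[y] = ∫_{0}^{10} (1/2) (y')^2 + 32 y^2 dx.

The Lagrangian is L = (1/2) (y')^2 + 32 y^2.
Compute ∂L/∂y = 64y, ∂L/∂y' = y'.
The Euler-Lagrange equation d/dx(∂L/∂y') − ∂L/∂y = 0 reduces to
    y'' − 64 y = 0.
Its general solution is
    y(x) = A e^(8x) + B e^(−8x),
with A, B fixed by the endpoint conditions.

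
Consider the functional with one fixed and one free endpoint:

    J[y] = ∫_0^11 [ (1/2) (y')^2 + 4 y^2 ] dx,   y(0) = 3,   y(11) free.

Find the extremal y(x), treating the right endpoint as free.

The Lagrangian L = (1/2) (y')^2 + 4 y^2 gives
    ∂L/∂y = 8 y,   ∂L/∂y' = y'.
Euler-Lagrange: y'' − 8 y = 0.
With k = sqrt(8), the general solution is
    y(x) = A cosh(sqrt(8) x) + B sinh(sqrt(8) x).
Fixed left endpoint y(0) = 3 ⇒ A = 3.
The right endpoint x = 11 is free, so the natural (transversality) condition is ∂L/∂y' |_{x=11} = 0, i.e. y'(11) = 0.
Compute y'(x) = A k sinh(k x) + B k cosh(k x), so
    y'(11) = A k sinh(k·11) + B k cosh(k·11) = 0
    ⇒ B = −A tanh(k·11) = − 3 tanh(sqrt(8)·11).
Therefore the extremal is
    y(x) = 3 cosh(sqrt(8) x) − 3 tanh(sqrt(8)·11) sinh(sqrt(8) x).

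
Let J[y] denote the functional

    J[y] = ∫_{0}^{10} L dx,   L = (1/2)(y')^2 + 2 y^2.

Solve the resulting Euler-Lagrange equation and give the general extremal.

The Lagrangian is L = (1/2)(y')^2 + 2 y^2.
∂L/∂y = 4y.
∂L/∂y' = y'.
The Euler-Lagrange equation d/dx(∂L/∂y') − ∂L/∂y = 0 becomes:
    y'' - 4 y = 0
General solution: y(x) = A e^(2x) + B e^(-2x), where A and B are arbitrary constants fixed by the endpoint conditions.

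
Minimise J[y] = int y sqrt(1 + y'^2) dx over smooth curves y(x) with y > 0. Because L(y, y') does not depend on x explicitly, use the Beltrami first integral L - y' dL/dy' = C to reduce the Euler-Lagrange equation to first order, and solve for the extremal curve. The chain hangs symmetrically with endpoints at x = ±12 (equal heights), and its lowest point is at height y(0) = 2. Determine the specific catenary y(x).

The Lagrangian L(y, y') = y sqrt(1 + y'^2) has no explicit x dependence, so the Beltrami identity applies:
    L − y' ∂L/∂y' = C.
Compute ∂L/∂y' = y · y' / sqrt(1 + y'^2). Then
    L − y' ∂L/∂y'
    = y sqrt(1 + y'^2) − y · y'^2 / sqrt(1 + y'^2)
    = y (1 + y'^2 − y'^2) / sqrt(1 + y'^2)
    = y / sqrt(1 + y'^2) = C.
Squaring gives y^2 = C^2 (1 + y'^2), i.e.
    y'^2 = y^2 / C^2 − 1.
Separating variables,
    dy / sqrt(y^2 − C^2) = dx / C,
and integrating gives arccosh(y / C) = (x − a)/C, so
    y(x) = C cosh((x − a)/C),
the catenary. The constants C and a are fixed by the two endpoint conditions (and, for the hanging-chain problem, the length constraint selects C).
Now fit the given data. The endpoints x = ±12 are symmetric at equal height, so the catenary is even about its minimum: a = 0 and y(x) = C cosh(x/C). The lowest point is y(0) = C cosh(0) = C, and we are told y(0) = 2, so C = 2. Therefore
    y(x) = 2 cosh(x/2),
and at the endpoints
    y(±12) = 2 cosh(12/2).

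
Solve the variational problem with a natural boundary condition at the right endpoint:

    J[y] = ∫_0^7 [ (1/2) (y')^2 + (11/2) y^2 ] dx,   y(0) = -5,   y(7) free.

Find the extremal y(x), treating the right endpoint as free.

The Lagrangian L = (1/2) (y')^2 + (11/2) y^2 gives
    ∂L/∂y = 11 y,   ∂L/∂y' = y'.
Euler-Lagrange: y'' − 11 y = 0.
With k = sqrt(11), the general solution is
    y(x) = A cosh(sqrt(11) x) + B sinh(sqrt(11) x).
Fixed left endpoint y(0) = -5 ⇒ A = -5.
The right endpoint x = 7 is free, so the natural (transversality) condition is ∂L/∂y' |_{x=7} = 0, i.e. y'(7) = 0.
Compute y'(x) = A k sinh(k x) + B k cosh(k x), so
    y'(7) = A k sinh(k·7) + B k cosh(k·7) = 0
    ⇒ B = −A tanh(k·7) = 5 tanh(sqrt(11)·7).
Therefore the extremal is
    y(x) = −5 cosh(sqrt(11) x) + 5 tanh(sqrt(11)·7) sinh(sqrt(11) x).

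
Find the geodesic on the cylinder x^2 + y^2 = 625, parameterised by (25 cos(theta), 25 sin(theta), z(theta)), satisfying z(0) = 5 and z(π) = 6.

Parameterise the cylinder of radius R = 25 as
    r(θ) = (25 cos θ, 25 sin θ, z(θ)).
The arc-length element is
    ds = sqrt(625 + (dz/dθ)^2) dθ,
so the Lagrangian is L = sqrt(625 + z'^2).
L depends on z' only, not on z or θ, so ∂L/∂z = 0 and
    ∂L/∂z' = z' / sqrt(625 + z'^2).
The Euler-Lagrange equation gives
    d/dθ( z' / sqrt(625 + z'^2) ) = 0,
so z' is constant. Integrating once:
    z(θ) = a θ + b,
a helix on the cylinder (a straight line when the cylinder is unrolled). The constants a, b are determined by the endpoint conditions.
With endpoint conditions z(0) = 5 and z(π) = 6: from z(0) = b we get b = 5, and a·π + 5 = 6 gives a = 1/π, so
    z(θ) = (1/π) θ + 5.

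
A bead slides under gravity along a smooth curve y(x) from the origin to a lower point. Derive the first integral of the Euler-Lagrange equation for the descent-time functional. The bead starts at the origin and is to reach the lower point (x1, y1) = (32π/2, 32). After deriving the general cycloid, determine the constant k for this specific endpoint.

The Lagrangian L = sqrt((1 + y'^2) / y) has no explicit x dependence, so the Beltrami identity applies:
    L − y' ∂L/∂y' = C.
Compute ∂L/∂y' = y' / sqrt(y (1 + y'^2)).
Substitute:
    sqrt((1 + y'^2)/y) − y'·y' / sqrt(y (1 + y'^2))
    = (1 + y'^2) / sqrt(y (1 + y'^2)) − y'^2 / sqrt(y (1 + y'^2))
    = 1 / sqrt(y (1 + y'^2)) = C.
Squaring and rearranging gives the first integral
    y (1 + y'^2) = 1/C^2 =: k   (constant).
Solving this first-order ODE by the substitution
    y = (k/2)(1 − cos θ)
yields the cycloid parameterisation
    x(θ) = (k/2)(θ − sin θ),   y(θ) = (k/2)(1 − cos θ).
The constant k is fixed by the endpoint condition.
Now fit the given lower endpoint (x1, y1) = (32π/2, 32). At the bottom of the first arch (θ = π), the parametric equations give
    y(π) = (k/2)(1 − cos π) = k,
    x(π) = (k/2)(π − sin π) = kπ/2.
Matching y(π) = 32 gives k = 32, consistent with x(π) = 32π/2. Therefore the specific cycloid is
    x(θ) = (32/2)(θ − sin θ),   y(θ) = (32/2)(1 − cos θ).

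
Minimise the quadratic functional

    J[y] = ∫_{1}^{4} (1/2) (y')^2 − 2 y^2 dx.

The Lagrangian is L = (1/2) (y')^2 − 2 y^2.
Compute ∂L/∂y = -4y, ∂L/∂y' = y'.
The Euler-Lagrange equation d/dx(∂L/∂y') − ∂L/∂y = 0 reduces to
    y'' + 4 y = 0.
Its general solution is
    y(x) = A sin(2x) + B cos(2x),
with A, B fixed by the endpoint conditions.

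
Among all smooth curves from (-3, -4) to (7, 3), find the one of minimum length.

Arc-length functional: J[y] = ∫ sqrt(1 + (y')^2) dx.
Lagrangian L = sqrt(1 + (y')^2) has no explicit y dependence, so ∂L/∂y = 0 and the Euler-Lagrange equation gives
    d/dx( y' / sqrt(1 + (y')^2) ) = 0  ⇒  y' / sqrt(1 + (y')^2) = const.
Hence y' is constant, so y(x) is affine.
Fitting the endpoints (-3, -4) and (7, 3):
    slope m = (3 − (-4)) / (7 − (-3)) = 7/10,
    intercept c = (-4) − m·(-3) = -19/10.
Extremal: y(x) = (7/10) x - 19/10.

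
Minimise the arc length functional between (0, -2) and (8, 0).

Arc-length functional: J[y] = ∫ sqrt(1 + (y')^2) dx.
Lagrangian L = sqrt(1 + (y')^2) has no explicit y dependence, so ∂L/∂y = 0 and the Euler-Lagrange equation gives
    d/dx( y' / sqrt(1 + (y')^2) ) = 0  ⇒  y' / sqrt(1 + (y')^2) = const.
Hence y' is constant, so y(x) is affine.
Fitting the endpoints (0, -2) and (8, 0):
    slope m = (0 − (-2)) / (8 − 0) = 1/4,
    intercept c = (-2) − m·0 = -2.
Extremal: y(x) = (1/4) x - 2.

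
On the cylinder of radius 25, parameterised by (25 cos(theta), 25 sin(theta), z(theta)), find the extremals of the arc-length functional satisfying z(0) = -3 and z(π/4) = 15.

Parameterise the cylinder of radius R = 25 as
    r(θ) = (25 cos θ, 25 sin θ, z(θ)).
The arc-length element is
    ds = sqrt(625 + (dz/dθ)^2) dθ,
so the Lagrangian is L = sqrt(625 + z'^2).
L depends on z' only, not on z or θ, so ∂L/∂z = 0 and
    ∂L/∂z' = z' / sqrt(625 + z'^2).
The Euler-Lagrange equation gives
    d/dθ( z' / sqrt(625 + z'^2) ) = 0,
so z' is constant. Integrating once:
    z(θ) = a θ + b,
a helix on the cylinder (a straight line when the cylinder is unrolled). The constants a, b are determined by the endpoint conditions.
With endpoint conditions z(0) = -3 and z(π/4) = 15: from z(0) = b we get b = -3, and a·π/4 + -3 = 15 gives a = 72/π, so
    z(θ) = (72/π) θ − 3.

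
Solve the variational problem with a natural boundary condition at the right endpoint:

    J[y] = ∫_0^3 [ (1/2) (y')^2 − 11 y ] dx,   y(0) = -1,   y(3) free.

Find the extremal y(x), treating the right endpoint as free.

The Lagrangian L = (1/2) (y')^2 − 11 y gives
    ∂L/∂y = −11,   ∂L/∂y' = y'.
Euler-Lagrange: d/dx(y') − (−11) = 0, i.e. y'' + 11 = 0, so
    y(x) = −(11/2) x^2 + C1 x + C2.
Fixed left endpoint y(0) = -1 ⇒ C2 = -1.
The right endpoint x = 3 is free, so the natural (transversality) condition is ∂L/∂y' |_{x=3} = 0, i.e. y'(3) = 0.
Compute y'(x) = −11 x + C1, so y'(3) = −33 + C1 = 0 ⇒ C1 = 33.
Therefore the extremal is
    y(x) = −(11/2) x^2 + 33 x − 1.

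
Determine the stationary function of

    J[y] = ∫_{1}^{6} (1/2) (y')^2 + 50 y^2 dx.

The Lagrangian is L = (1/2) (y')^2 + 50 y^2.
Compute ∂L/∂y = 100y, ∂L/∂y' = y'.
The Euler-Lagrange equation d/dx(∂L/∂y') − ∂L/∂y = 0 reduces to
    y'' − 100 y = 0.
Its general solution is
    y(x) = A e^(10x) + B e^(−10x),
with A, B fixed by the endpoint conditions.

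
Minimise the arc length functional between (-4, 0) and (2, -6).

Arc-length functional: J[y] = ∫ sqrt(1 + (y')^2) dx.
Lagrangian L = sqrt(1 + (y')^2) has no explicit y dependence, so ∂L/∂y = 0 and the Euler-Lagrange equation gives
    d/dx( y' / sqrt(1 + (y')^2) ) = 0  ⇒  y' / sqrt(1 + (y')^2) = const.
Hence y' is constant, so y(x) is affine.
Fitting the endpoints (-4, 0) and (2, -6):
    slope m = ((-6) − 0) / (2 − (-4)) = -1,
    intercept c = 0 − m·(-4) = -4.
Extremal: y(x) = -x - 4.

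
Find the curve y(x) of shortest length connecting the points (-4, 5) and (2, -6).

Arc-length functional: J[y] = ∫ sqrt(1 + (y')^2) dx.
Lagrangian L = sqrt(1 + (y')^2) has no explicit y dependence, so ∂L/∂y = 0 and the Euler-Lagrange equation gives
    d/dx( y' / sqrt(1 + (y')^2) ) = 0  ⇒  y' / sqrt(1 + (y')^2) = const.
Hence y' is constant, so y(x) is affine.
Fitting the endpoints (-4, 5) and (2, -6):
    slope m = ((-6) − 5) / (2 − (-4)) = -11/6,
    intercept c = 5 − m·(-4) = -7/3.
Extremal: y(x) = (-11/6) x - 7/3.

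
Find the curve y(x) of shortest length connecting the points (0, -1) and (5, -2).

Arc-length functional: J[y] = ∫ sqrt(1 + (y')^2) dx.
Lagrangian L = sqrt(1 + (y')^2) has no explicit y dependence, so ∂L/∂y = 0 and the Euler-Lagrange equation gives
    d/dx( y' / sqrt(1 + (y')^2) ) = 0  ⇒  y' / sqrt(1 + (y')^2) = const.
Hence y' is constant, so y(x) is affine.
Fitting the endpoints (0, -1) and (5, -2):
    slope m = ((-2) − (-1)) / (5 − 0) = -1/5,
    intercept c = (-1) − m·0 = -1.
Extremal: y(x) = (-1/5) x - 1.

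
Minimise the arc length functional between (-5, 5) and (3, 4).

Arc-length functional: J[y] = ∫ sqrt(1 + (y')^2) dx.
Lagrangian L = sqrt(1 + (y')^2) has no explicit y dependence, so ∂L/∂y = 0 and the Euler-Lagrange equation gives
    d/dx( y' / sqrt(1 + (y')^2) ) = 0  ⇒  y' / sqrt(1 + (y')^2) = const.
Hence y' is constant, so y(x) is affine.
Fitting the endpoints (-5, 5) and (3, 4):
    slope m = (4 − 5) / (3 − (-5)) = -1/8,
    intercept c = 5 − m·(-5) = 35/8.
Extremal: y(x) = (-1/8) x + 35/8.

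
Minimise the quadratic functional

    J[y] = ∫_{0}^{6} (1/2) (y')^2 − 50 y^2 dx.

The Lagrangian is L = (1/2) (y')^2 − 50 y^2.
Compute ∂L/∂y = -100y, ∂L/∂y' = y'.
The Euler-Lagrange equation d/dx(∂L/∂y') − ∂L/∂y = 0 reduces to
    y'' + 100 y = 0.
Its general solution is
    y(x) = A sin(10x) + B cos(10x),
with A, B fixed by the endpoint conditions.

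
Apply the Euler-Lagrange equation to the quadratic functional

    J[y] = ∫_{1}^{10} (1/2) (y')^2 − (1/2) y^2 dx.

The Lagrangian is L = (1/2) (y')^2 − (1/2) y^2.
Compute ∂L/∂y = -y, ∂L/∂y' = y'.
The Euler-Lagrange equation d/dx(∂L/∂y') − ∂L/∂y = 0 reduces to
    y'' + y = 0.
Its general solution is
    y(x) = A sin(x) + B cos(x),
with A, B fixed by the endpoint conditions.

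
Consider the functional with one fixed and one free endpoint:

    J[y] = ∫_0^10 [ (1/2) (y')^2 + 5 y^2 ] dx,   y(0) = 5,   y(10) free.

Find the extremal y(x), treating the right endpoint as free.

The Lagrangian L = (1/2) (y')^2 + 5 y^2 gives
    ∂L/∂y = 10 y,   ∂L/∂y' = y'.
Euler-Lagrange: y'' − 10 y = 0.
With k = sqrt(10), the general solution is
    y(x) = A cosh(sqrt(10) x) + B sinh(sqrt(10) x).
Fixed left endpoint y(0) = 5 ⇒ A = 5.
The right endpoint x = 10 is free, so the natural (transversality) condition is ∂L/∂y' |_{x=10} = 0, i.e. y'(10) = 0.
Compute y'(x) = A k sinh(k x) + B k cosh(k x), so
    y'(10) = A k sinh(k·10) + B k cosh(k·10) = 0
    ⇒ B = −A tanh(k·10) = − 5 tanh(sqrt(10)·10).
Therefore the extremal is
    y(x) = 5 cosh(sqrt(10) x) − 5 tanh(sqrt(10)·10) sinh(sqrt(10) x).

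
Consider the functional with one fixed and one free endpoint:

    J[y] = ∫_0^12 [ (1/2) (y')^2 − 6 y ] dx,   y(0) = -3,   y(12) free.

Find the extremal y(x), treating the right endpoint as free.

The Lagrangian L = (1/2) (y')^2 − 6 y gives
    ∂L/∂y = −6,   ∂L/∂y' = y'.
Euler-Lagrange: d/dx(y') − (−6) = 0, i.e. y'' + 6 = 0, so
    y(x) = −(6/2) x^2 + C1 x + C2.
Fixed left endpoint y(0) = -3 ⇒ C2 = -3.
The right endpoint x = 12 is free, so the natural (transversality) condition is ∂L/∂y' |_{x=12} = 0, i.e. y'(12) = 0.
Compute y'(x) = −6 x + C1, so y'(12) = −72 + C1 = 0 ⇒ C1 = 72.
Therefore the extremal is
    y(x) = −3 x^2 + 72 x − 3.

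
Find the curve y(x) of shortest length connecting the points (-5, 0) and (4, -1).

Arc-length functional: J[y] = ∫ sqrt(1 + (y')^2) dx.
Lagrangian L = sqrt(1 + (y')^2) has no explicit y dependence, so ∂L/∂y = 0 and the Euler-Lagrange equation gives
    d/dx( y' / sqrt(1 + (y')^2) ) = 0  ⇒  y' / sqrt(1 + (y')^2) = const.
Hence y' is constant, so y(x) is affine.
Fitting the endpoints (-5, 0) and (4, -1):
    slope m = ((-1) − 0) / (4 − (-5)) = -1/9,
    intercept c = 0 − m·(-5) = -5/9.
Extremal: y(x) = (-1/9) x - 5/9.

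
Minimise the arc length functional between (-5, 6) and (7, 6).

Arc-length functional: J[y] = ∫ sqrt(1 + (y')^2) dx.
Lagrangian L = sqrt(1 + (y')^2) has no explicit y dependence, so ∂L/∂y = 0 and the Euler-Lagrange equation gives
    d/dx( y' / sqrt(1 + (y')^2) ) = 0  ⇒  y' / sqrt(1 + (y')^2) = const.
Hence y' is constant, so y(x) is affine.
Fitting the endpoints (-5, 6) and (7, 6):
    slope m = (6 − 6) / (7 − (-5)) = 0,
    intercept c = 6 − m·(-5) = 6.
Extremal: y(x) = 6.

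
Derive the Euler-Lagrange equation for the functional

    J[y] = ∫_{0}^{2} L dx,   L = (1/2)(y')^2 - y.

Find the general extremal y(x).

The Lagrangian is L = (1/2)(y')^2 - y.
∂L/∂y = -1.
∂L/∂y' = y'.
The Euler-Lagrange equation d/dx(∂L/∂y') − ∂L/∂y = 0 becomes:
    y'' + 1 = 0
General solution: y(x) = -x^2/2 + A x + B, where A and B are arbitrary constants fixed by the endpoint conditions.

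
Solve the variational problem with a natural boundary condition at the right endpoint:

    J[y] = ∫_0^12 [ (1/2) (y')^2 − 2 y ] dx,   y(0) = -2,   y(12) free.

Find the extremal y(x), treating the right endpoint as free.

The Lagrangian L = (1/2) (y')^2 − 2 y gives
    ∂L/∂y = −2,   ∂L/∂y' = y'.
Euler-Lagrange: d/dx(y') − (−2) = 0, i.e. y'' + 2 = 0, so
    y(x) = −(2/2) x^2 + C1 x + C2.
Fixed left endpoint y(0) = -2 ⇒ C2 = -2.
The right endpoint x = 12 is free, so the natural (transversality) condition is ∂L/∂y' |_{x=12} = 0, i.e. y'(12) = 0.
Compute y'(x) = −2 x + C1, so y'(12) = −24 + C1 = 0 ⇒ C1 = 24.
Therefore the extremal is
    y(x) = −x^2 + 24 x − 2.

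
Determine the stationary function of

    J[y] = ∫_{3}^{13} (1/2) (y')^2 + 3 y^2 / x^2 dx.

The Lagrangian is L = (1/2) (y')^2 + 3 y^2 / x^2.
Compute ∂L/∂y = 6y/x^2, ∂L/∂y' = y'.
The Euler-Lagrange equation d/dx(∂L/∂y') − ∂L/∂y = 0 reduces to
    y'' − 6/x^2 · y = 0  (x > 0).
Its general solution is
    y(x) = A x^3 + B x^(-2),
with A, B fixed by the endpoint conditions.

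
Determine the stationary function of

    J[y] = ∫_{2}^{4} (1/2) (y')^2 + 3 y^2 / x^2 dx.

The Lagrangian is L = (1/2) (y')^2 + 3 y^2 / x^2.
Compute ∂L/∂y = 6y/x^2, ∂L/∂y' = y'.
The Euler-Lagrange equation d/dx(∂L/∂y') − ∂L/∂y = 0 reduces to
    y'' − 6/x^2 · y = 0  (x > 0).
Its general solution is
    y(x) = A x^3 + B x^(-2),
with A, B fixed by the endpoint conditions.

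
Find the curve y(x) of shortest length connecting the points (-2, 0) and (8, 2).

Arc-length functional: J[y] = ∫ sqrt(1 + (y')^2) dx.
Lagrangian L = sqrt(1 + (y')^2) has no explicit y dependence, so ∂L/∂y = 0 and the Euler-Lagrange equation gives
    d/dx( y' / sqrt(1 + (y')^2) ) = 0  ⇒  y' / sqrt(1 + (y')^2) = const.
Hence y' is constant, so y(x) is affine.
Fitting the endpoints (-2, 0) and (8, 2):
    slope m = (2 − 0) / (8 − (-2)) = 1/5,
    intercept c = 0 − m·(-2) = 2/5.
Extremal: y(x) = (1/5) x + 2/5.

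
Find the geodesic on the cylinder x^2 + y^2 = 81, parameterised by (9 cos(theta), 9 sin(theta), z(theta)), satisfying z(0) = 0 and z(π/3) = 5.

Parameterise the cylinder of radius R = 9 as
    r(θ) = (9 cos θ, 9 sin θ, z(θ)).
The arc-length element is
    ds = sqrt(81 + (dz/dθ)^2) dθ,
so the Lagrangian is L = sqrt(81 + z'^2).
L depends on z' only, not on z or θ, so ∂L/∂z = 0 and
    ∂L/∂z' = z' / sqrt(81 + z'^2).
The Euler-Lagrange equation gives
    d/dθ( z' / sqrt(81 + z'^2) ) = 0,
so z' is constant. Integrating once:
    z(θ) = a θ + b,
a helix on the cylinder (a straight line when the cylinder is unrolled). The constants a, b are determined by the endpoint conditions.
With endpoint conditions z(0) = 0 and z(π/3) = 5: from z(0) = b we get b = 0, and a·π/3 + 0 = 5 gives a = 15/π, so
    z(θ) = (15/π) θ.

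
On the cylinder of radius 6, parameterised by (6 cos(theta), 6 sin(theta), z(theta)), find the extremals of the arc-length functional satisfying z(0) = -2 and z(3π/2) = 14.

Parameterise the cylinder of radius R = 6 as
    r(θ) = (6 cos θ, 6 sin θ, z(θ)).
The arc-length element is
    ds = sqrt(36 + (dz/dθ)^2) dθ,
so the Lagrangian is L = sqrt(36 + z'^2).
L depends on z' only, not on z or θ, so ∂L/∂z = 0 and
    ∂L/∂z' = z' / sqrt(36 + z'^2).
The Euler-Lagrange equation gives
    d/dθ( z' / sqrt(36 + z'^2) ) = 0,
so z' is constant. Integrating once:
    z(θ) = a θ + b,
a helix on the cylinder (a straight line when the cylinder is unrolled). The constants a, b are determined by the endpoint conditions.
With endpoint conditions z(0) = -2 and z(3π/2) = 14: from z(0) = b we get b = -2, and a·3π/2 + -2 = 14 gives a = 32/(3π), so
    z(θ) = (32/(3π)) θ − 2.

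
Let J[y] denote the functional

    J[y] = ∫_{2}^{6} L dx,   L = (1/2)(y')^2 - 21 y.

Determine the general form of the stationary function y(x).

The Lagrangian is L = (1/2)(y')^2 - 21 y.
∂L/∂y = -21.
∂L/∂y' = y'.
The Euler-Lagrange equation d/dx(∂L/∂y') − ∂L/∂y = 0 becomes:
    y'' + 21 = 0
General solution: y(x) = -(21/2) x^2 + A x + B, where A and B are arbitrary constants fixed by the endpoint conditions.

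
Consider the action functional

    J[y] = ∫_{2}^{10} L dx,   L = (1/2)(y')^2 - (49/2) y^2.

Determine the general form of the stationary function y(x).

The Lagrangian is L = (1/2)(y')^2 - (49/2) y^2.
∂L/∂y = -49y.
∂L/∂y' = y'.
The Euler-Lagrange equation d/dx(∂L/∂y') − ∂L/∂y = 0 becomes:
    y'' + 49 y = 0
General solution: y(x) = A sin(7x) + B cos(7x), where A and B are arbitrary constants fixed by the endpoint conditions.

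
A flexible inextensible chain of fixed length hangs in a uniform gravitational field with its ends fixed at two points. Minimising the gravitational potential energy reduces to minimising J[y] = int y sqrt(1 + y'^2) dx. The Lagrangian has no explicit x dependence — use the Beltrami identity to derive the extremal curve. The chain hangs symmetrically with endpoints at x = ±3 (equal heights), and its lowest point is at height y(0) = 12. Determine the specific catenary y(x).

The Lagrangian L(y, y') = y sqrt(1 + y'^2) has no explicit x dependence, so the Beltrami identity applies:
    L − y' ∂L/∂y' = C.
Compute ∂L/∂y' = y · y' / sqrt(1 + y'^2). Then
    L − y' ∂L/∂y'
    = y sqrt(1 + y'^2) − y · y'^2 / sqrt(1 + y'^2)
    = y (1 + y'^2 − y'^2) / sqrt(1 + y'^2)
    = y / sqrt(1 + y'^2) = C.
Squaring gives y^2 = C^2 (1 + y'^2), i.e.
    y'^2 = y^2 / C^2 − 1.
Separating variables,
    dy / sqrt(y^2 − C^2) = dx / C,
and integrating gives arccosh(y / C) = (x − a)/C, so
    y(x) = C cosh((x − a)/C),
the catenary. The constants C and a are fixed by the two endpoint conditions (and, for the hanging-chain problem, the length constraint selects C).
Now fit the given data. The endpoints x = ±3 are symmetric at equal height, so the catenary is even about its minimum: a = 0 and y(x) = C cosh(x/C). The lowest point is y(0) = C cosh(0) = C, and we are told y(0) = 12, so C = 12. Therefore
    y(x) = 12 cosh(x/12),
and at the endpoints
    y(±3) = 12 cosh(3/12).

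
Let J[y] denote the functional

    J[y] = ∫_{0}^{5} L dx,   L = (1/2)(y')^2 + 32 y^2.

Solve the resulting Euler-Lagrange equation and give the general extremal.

The Lagrangian is L = (1/2)(y')^2 + 32 y^2.
∂L/∂y = 64y.
∂L/∂y' = y'.
The Euler-Lagrange equation d/dx(∂L/∂y') − ∂L/∂y = 0 becomes:
    y'' - 64 y = 0
General solution: y(x) = A e^(8x) + B e^(-8x), where A and B are arbitrary constants fixed by the endpoint conditions.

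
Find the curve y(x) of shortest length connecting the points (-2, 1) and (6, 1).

Arc-length functional: J[y] = ∫ sqrt(1 + (y')^2) dx.
Lagrangian L = sqrt(1 + (y')^2) has no explicit y dependence, so ∂L/∂y = 0 and the Euler-Lagrange equation gives
    d/dx( y' / sqrt(1 + (y')^2) ) = 0  ⇒  y' / sqrt(1 + (y')^2) = const.
Hence y' is constant, so y(x) is affine.
Fitting the endpoints (-2, 1) and (6, 1):
    slope m = (1 − 1) / (6 − (-2)) = 0,
    intercept c = 1 − m·(-2) = 1.
Extremal: y(x) = 1.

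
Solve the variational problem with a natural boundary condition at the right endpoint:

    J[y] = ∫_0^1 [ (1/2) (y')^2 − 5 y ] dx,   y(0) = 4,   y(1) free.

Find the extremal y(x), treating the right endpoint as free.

The Lagrangian L = (1/2) (y')^2 − 5 y gives
    ∂L/∂y = −5,   ∂L/∂y' = y'.
Euler-Lagrange: d/dx(y') − (−5) = 0, i.e. y'' + 5 = 0, so
    y(x) = −(5/2) x^2 + C1 x + C2.
Fixed left endpoint y(0) = 4 ⇒ C2 = 4.
The right endpoint x = 1 is free, so the natural (transversality) condition is ∂L/∂y' |_{x=1} = 0, i.e. y'(1) = 0.
Compute y'(x) = −5 x + C1, so y'(1) = −5 + C1 = 0 ⇒ C1 = 5.
Therefore the extremal is
    y(x) = −(5/2) x^2 + 5 x + 4.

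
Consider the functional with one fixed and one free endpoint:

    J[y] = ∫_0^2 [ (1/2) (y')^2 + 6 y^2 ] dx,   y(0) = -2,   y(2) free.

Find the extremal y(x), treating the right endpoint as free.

The Lagrangian L = (1/2) (y')^2 + 6 y^2 gives
    ∂L/∂y = 12 y,   ∂L/∂y' = y'.
Euler-Lagrange: y'' − 12 y = 0.
With k = sqrt(12), the general solution is
    y(x) = A cosh(sqrt(12) x) + B sinh(sqrt(12) x).
Fixed left endpoint y(0) = -2 ⇒ A = -2.
The right endpoint x = 2 is free, so the natural (transversality) condition is ∂L/∂y' |_{x=2} = 0, i.e. y'(2) = 0.
Compute y'(x) = A k sinh(k x) + B k cosh(k x), so
    y'(2) = A k sinh(k·2) + B k cosh(k·2) = 0
    ⇒ B = −A tanh(k·2) = 2 tanh(sqrt(12)·2).
Therefore the extremal is
    y(x) = −2 cosh(sqrt(12) x) + 2 tanh(sqrt(12)·2) sinh(sqrt(12) x).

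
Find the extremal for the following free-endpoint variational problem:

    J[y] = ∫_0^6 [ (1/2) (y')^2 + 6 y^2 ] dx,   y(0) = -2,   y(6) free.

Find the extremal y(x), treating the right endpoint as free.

The Lagrangian L = (1/2) (y')^2 + 6 y^2 gives
    ∂L/∂y = 12 y,   ∂L/∂y' = y'.
Euler-Lagrange: y'' − 12 y = 0.
With k = sqrt(12), the general solution is
    y(x) = A cosh(sqrt(12) x) + B sinh(sqrt(12) x).
Fixed left endpoint y(0) = -2 ⇒ A = -2.
The right endpoint x = 6 is free, so the natural (transversality) condition is ∂L/∂y' |_{x=6} = 0, i.e. y'(6) = 0.
Compute y'(x) = A k sinh(k x) + B k cosh(k x), so
    y'(6) = A k sinh(k·6) + B k cosh(k·6) = 0
    ⇒ B = −A tanh(k·6) = 2 tanh(sqrt(12)·6).
Therefore the extremal is
    y(x) = −2 cosh(sqrt(12) x) + 2 tanh(sqrt(12)·6) sinh(sqrt(12) x).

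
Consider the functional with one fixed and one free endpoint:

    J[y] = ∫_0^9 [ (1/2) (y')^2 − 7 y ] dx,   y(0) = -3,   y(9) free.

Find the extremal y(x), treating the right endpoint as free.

The Lagrangian L = (1/2) (y')^2 − 7 y gives
    ∂L/∂y = −7,   ∂L/∂y' = y'.
Euler-Lagrange: d/dx(y') − (−7) = 0, i.e. y'' + 7 = 0, so
    y(x) = −(7/2) x^2 + C1 x + C2.
Fixed left endpoint y(0) = -3 ⇒ C2 = -3.
The right endpoint x = 9 is free, so the natural (transversality) condition is ∂L/∂y' |_{x=9} = 0, i.e. y'(9) = 0.
Compute y'(x) = −7 x + C1, so y'(9) = −63 + C1 = 0 ⇒ C1 = 63.
Therefore the extremal is
    y(x) = −(7/2) x^2 + 63 x − 3.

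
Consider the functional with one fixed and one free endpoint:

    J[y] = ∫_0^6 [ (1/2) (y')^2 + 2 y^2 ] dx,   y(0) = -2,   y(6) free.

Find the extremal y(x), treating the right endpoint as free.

The Lagrangian L = (1/2) (y')^2 + 2 y^2 gives
    ∂L/∂y = 4 y,   ∂L/∂y' = y'.
Euler-Lagrange: y'' − 4 y = 0.
With k = 2, the general solution is
    y(x) = A cosh(2 x) + B sinh(2 x).
Fixed left endpoint y(0) = -2 ⇒ A = -2.
The right endpoint x = 6 is free, so the natural (transversality) condition is ∂L/∂y' |_{x=6} = 0, i.e. y'(6) = 0.
Compute y'(x) = A k sinh(k x) + B k cosh(k x), so
    y'(6) = A k sinh(k·6) + B k cosh(k·6) = 0
    ⇒ B = −A tanh(k·6) = 2 tanh(2·6).
Therefore the extremal is
    y(x) = −2 cosh(2 x) + 2 tanh(2·6) sinh(2 x).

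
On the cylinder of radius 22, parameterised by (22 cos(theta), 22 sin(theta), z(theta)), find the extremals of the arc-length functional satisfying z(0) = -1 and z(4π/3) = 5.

Parameterise the cylinder of radius R = 22 as
    r(θ) = (22 cos θ, 22 sin θ, z(θ)).
The arc-length element is
    ds = sqrt(484 + (dz/dθ)^2) dθ,
so the Lagrangian is L = sqrt(484 + z'^2).
L depends on z' only, not on z or θ, so ∂L/∂z = 0 and
    ∂L/∂z' = z' / sqrt(484 + z'^2).
The Euler-Lagrange equation gives
    d/dθ( z' / sqrt(484 + z'^2) ) = 0,
so z' is constant. Integrating once:
    z(θ) = a θ + b,
a helix on the cylinder (a straight line when the cylinder is unrolled). The constants a, b are determined by the endpoint conditions.
With endpoint conditions z(0) = -1 and z(4π/3) = 5: from z(0) = b we get b = -1, and a·4π/3 + -1 = 5 gives a = 9/(2π), so
    z(θ) = (9/(2π)) θ − 1.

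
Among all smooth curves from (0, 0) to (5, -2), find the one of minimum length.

Arc-length functional: J[y] = ∫ sqrt(1 + (y')^2) dx.
Lagrangian L = sqrt(1 + (y')^2) has no explicit y dependence, so ∂L/∂y = 0 and the Euler-Lagrange equation gives
    d/dx( y' / sqrt(1 + (y')^2) ) = 0  ⇒  y' / sqrt(1 + (y')^2) = const.
Hence y' is constant, so y(x) is affine.
Fitting the endpoints (0, 0) and (5, -2):
    slope m = ((-2) − 0) / (5 − 0) = -2/5,
    intercept c = 0 − m·0 = 0.
Extremal: y(x) = (-2/5) x.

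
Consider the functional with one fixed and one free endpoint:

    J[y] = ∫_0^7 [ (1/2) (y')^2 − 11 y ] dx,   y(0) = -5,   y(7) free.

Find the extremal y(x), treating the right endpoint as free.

The Lagrangian L = (1/2) (y')^2 − 11 y gives
    ∂L/∂y = −11,   ∂L/∂y' = y'.
Euler-Lagrange: d/dx(y') − (−11) = 0, i.e. y'' + 11 = 0, so
    y(x) = −(11/2) x^2 + C1 x + C2.
Fixed left endpoint y(0) = -5 ⇒ C2 = -5.
The right endpoint x = 7 is free, so the natural (transversality) condition is ∂L/∂y' |_{x=7} = 0, i.e. y'(7) = 0.
Compute y'(x) = −11 x + C1, so y'(7) = −77 + C1 = 0 ⇒ C1 = 77.
Therefore the extremal is
    y(x) = −(11/2) x^2 + 77 x − 5.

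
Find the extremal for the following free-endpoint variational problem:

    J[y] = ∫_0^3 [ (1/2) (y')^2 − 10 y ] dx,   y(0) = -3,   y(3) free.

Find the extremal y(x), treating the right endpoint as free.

The Lagrangian L = (1/2) (y')^2 − 10 y gives
    ∂L/∂y = −10,   ∂L/∂y' = y'.
Euler-Lagrange: d/dx(y') − (−10) = 0, i.e. y'' + 10 = 0, so
    y(x) = −(10/2) x^2 + C1 x + C2.
Fixed left endpoint y(0) = -3 ⇒ C2 = -3.
The right endpoint x = 3 is free, so the natural (transversality) condition is ∂L/∂y' |_{x=3} = 0, i.e. y'(3) = 0.
Compute y'(x) = −10 x + C1, so y'(3) = −30 + C1 = 0 ⇒ C1 = 30.
Therefore the extremal is
    y(x) = −5 x^2 + 30 x − 3.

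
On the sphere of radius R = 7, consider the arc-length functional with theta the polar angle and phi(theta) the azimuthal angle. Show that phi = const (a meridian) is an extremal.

On the sphere of radius R = 7 with spherical coordinates (θ, φ), the induced metric is
    ds^2 = 49(dθ^2 + sin^2(θ) dφ^2).
Using θ as the parameter, the arc-length functional becomes
    J[φ] = ∫ 7 sqrt(1 + sin^2(θ) (dφ/dθ)^2) dθ.
So L = 7 sqrt(1 + sin^2(θ) φ'^2). Compute
    ∂L/∂φ = 0  (L has no explicit φ dependence),
    ∂L/∂φ' = 7 sin^2(θ) φ' / sqrt(1 + sin^2(θ) φ'^2).
For the candidate φ(θ) = c (constant), φ' = 0, so ∂L/∂φ' evaluated along the candidate vanishes, and ∂L/∂φ is identically zero. Hence
    d/dθ(∂L/∂φ') − ∂L/∂φ = 0
is satisfied. Therefore meridians φ = const are extremals of arc length — they are geodesics on the sphere.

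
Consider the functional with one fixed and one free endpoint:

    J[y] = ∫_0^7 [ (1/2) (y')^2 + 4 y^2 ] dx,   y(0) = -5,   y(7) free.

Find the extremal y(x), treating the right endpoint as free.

The Lagrangian L = (1/2) (y')^2 + 4 y^2 gives
    ∂L/∂y = 8 y,   ∂L/∂y' = y'.
Euler-Lagrange: y'' − 8 y = 0.
With k = sqrt(8), the general solution is
    y(x) = A cosh(sqrt(8) x) + B sinh(sqrt(8) x).
Fixed left endpoint y(0) = -5 ⇒ A = -5.
The right endpoint x = 7 is free, so the natural (transversality) condition is ∂L/∂y' |_{x=7} = 0, i.e. y'(7) = 0.
Compute y'(x) = A k sinh(k x) + B k cosh(k x), so
    y'(7) = A k sinh(k·7) + B k cosh(k·7) = 0
    ⇒ B = −A tanh(k·7) = 5 tanh(sqrt(8)·7).
Therefore the extremal is
    y(x) = −5 cosh(sqrt(8) x) + 5 tanh(sqrt(8)·7) sinh(sqrt(8) x).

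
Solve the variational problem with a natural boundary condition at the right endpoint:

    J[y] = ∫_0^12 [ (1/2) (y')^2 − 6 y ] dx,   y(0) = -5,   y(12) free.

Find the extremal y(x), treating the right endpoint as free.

The Lagrangian L = (1/2) (y')^2 − 6 y gives
    ∂L/∂y = −6,   ∂L/∂y' = y'.
Euler-Lagrange: d/dx(y') − (−6) = 0, i.e. y'' + 6 = 0, so
    y(x) = −(6/2) x^2 + C1 x + C2.
Fixed left endpoint y(0) = -5 ⇒ C2 = -5.
The right endpoint x = 12 is free, so the natural (transversality) condition is ∂L/∂y' |_{x=12} = 0, i.e. y'(12) = 0.
Compute y'(x) = −6 x + C1, so y'(12) = −72 + C1 = 0 ⇒ C1 = 72.
Therefore the extremal is
    y(x) = −3 x^2 + 72 x − 5.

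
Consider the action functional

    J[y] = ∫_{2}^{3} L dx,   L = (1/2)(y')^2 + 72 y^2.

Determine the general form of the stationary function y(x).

The Lagrangian is L = (1/2)(y')^2 + 72 y^2.
∂L/∂y = 144y.
∂L/∂y' = y'.
The Euler-Lagrange equation d/dx(∂L/∂y') − ∂L/∂y = 0 becomes:
    y'' - 144 y = 0
General solution: y(x) = A e^(12x) + B e^(-12x), where A and B are arbitrary constants fixed by the endpoint conditions.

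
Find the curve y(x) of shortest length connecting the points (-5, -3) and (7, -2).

Arc-length functional: J[y] = ∫ sqrt(1 + (y')^2) dx.
Lagrangian L = sqrt(1 + (y')^2) has no explicit y dependence, so ∂L/∂y = 0 and the Euler-Lagrange equation gives
    d/dx( y' / sqrt(1 + (y')^2) ) = 0  ⇒  y' / sqrt(1 + (y')^2) = const.
Hence y' is constant, so y(x) is affine.
Fitting the endpoints (-5, -3) and (7, -2):
    slope m = ((-2) − (-3)) / (7 − (-5)) = 1/12,
    intercept c = (-3) − m·(-5) = -31/12.
Extremal: y(x) = (1/12) x - 31/12.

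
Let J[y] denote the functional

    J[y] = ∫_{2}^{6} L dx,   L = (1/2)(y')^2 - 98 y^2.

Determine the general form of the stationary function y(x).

The Lagrangian is L = (1/2)(y')^2 - 98 y^2.
∂L/∂y = -196y.
∂L/∂y' = y'.
The Euler-Lagrange equation d/dx(∂L/∂y') − ∂L/∂y = 0 becomes:
    y'' + 196 y = 0
General solution: y(x) = A sin(14x) + B cos(14x), where A and B are arbitrary constants fixed by the endpoint conditions.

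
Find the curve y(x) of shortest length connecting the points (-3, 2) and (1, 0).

Arc-length functional: J[y] = ∫ sqrt(1 + (y')^2) dx.
Lagrangian L = sqrt(1 + (y')^2) has no explicit y dependence, so ∂L/∂y = 0 and the Euler-Lagrange equation gives
    d/dx( y' / sqrt(1 + (y')^2) ) = 0  ⇒  y' / sqrt(1 + (y')^2) = const.
Hence y' is constant, so y(x) is affine.
Fitting the endpoints (-3, 2) and (1, 0):
    slope m = (0 − 2) / (1 − (-3)) = -1/2,
    intercept c = 2 − m·(-3) = 1/2.
Extremal: y(x) = (-1/2) x + 1/2.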